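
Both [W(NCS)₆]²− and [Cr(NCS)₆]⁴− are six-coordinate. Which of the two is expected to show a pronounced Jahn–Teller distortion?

[Cr(NCS)₆]⁴−

[W(NCS)₆]²−: Each isothiocyanate is −1; balancing the −2 overall charge requires W(IV). W sits in group 6, so the d-electron count is 6 − 4 = 2. The d² configuration leaves the e_g set evenly filled (or empty) — no strong Jahn–Teller driving force.
[Cr(NCS)₆]⁴−: Ligand charges: each isothiocyanate is −1. With an overall charge of −4 the chromium centre must be in the +2 oxidation state. Group 6 minus oxidation state 2 gives a d⁴ configuration. Isothiocyanate is a weak-field ligand for a first-row metal, so the complex is high-spin. The t₂g³e_g¹ (high-spin) configuration has an unevenly filled e_g set; the Jahn–Teller theorem predicts a tetragonal distortion (typically axial elongation) to lift the degeneracy.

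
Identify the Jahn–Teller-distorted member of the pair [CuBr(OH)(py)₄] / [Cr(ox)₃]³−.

[CuBr(OH)(py)₄]: Each bromide is −1; each hydroxide is −1; pyridine is neutral; balancing the 0 overall charge requires Cu(II). Cu sits in group 11, so the d-electron count is 11 − 2 = 9. The t₂g⁶e_g³ configuration has an unevenly filled e_g set; the Jahn–Teller theorem predicts a tetragonal distortion (typically axial elongation) to lift the degeneracy.
[Cr(ox)₃]³−: Summing ligand charges against the −3 overall charge gives an oxidation state of +3 for chromium. Group 6 minus oxidation state 3 gives a d³ configuration. The d³ configuration leaves the e_g set evenly filled (or empty) — no strong Jahn–Teller driving force.

[CuBr(OH)(py)₄]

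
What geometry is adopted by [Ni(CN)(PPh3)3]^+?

square planar

Summing ligand charges against the +1 overall charge gives an oxidation state of +2 for nickel.
Group 10 minus oxidation state 2 gives a d⁸ configuration.
Coordination number: 4.
Cyanide and triphenylphosphine are strong-field ligands (high in the spectrochemical series).
A 3d d⁸ ion with strong-field ligands gains enough CFSE to favour square planar over tetrahedral.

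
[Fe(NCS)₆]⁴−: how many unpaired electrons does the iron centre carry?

Ligand charges: each isothiocyanate is −1. With an overall charge of −4 the iron centre must be in the +2 oxidation state.
Group 8 minus oxidation state 2 gives a d⁶ configuration.
The spin state decides the count: Isothiocyanate is a weak-field ligand for a first-row metal, so the complex is high-spin.
An octahedral high-spin d⁶ ion is t₂g⁴e_g², giving 4 unpaired electrons.

4 unpaired electrons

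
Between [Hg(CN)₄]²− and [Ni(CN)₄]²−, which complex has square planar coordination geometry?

For [Hg(CN)₄]²−: Ligand charges: each cyanide is −1. With an overall charge of −2 the mercury centre must be in the +2 oxidation state. Mercury is a group-12 element; Hg(II) is therefore d¹⁰. A d¹⁰ ion has no crystal-field stabilisation preference between square planar and tetrahedral, so four ligands adopt the sterically favoured tetrahedral geometry. → tetrahedral.
For [Ni(CN)₄]²−: Ligand charges: each cyanide is −1. With an overall charge of −2 the nickel centre must be in the +2 oxidation state. Nickel is a group-10 element; Ni(II) is therefore d⁸. Cyanide is a strong-field ligand (high in the spectrochemical series). A 3d d⁸ ion with strong-field ligands gains enough CFSE to favour square planar over tetrahedral. → square planar.

[Ni(CN)₄]²−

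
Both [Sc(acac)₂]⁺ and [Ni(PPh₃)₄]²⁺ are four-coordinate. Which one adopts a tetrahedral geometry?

[Sc(acac)₂]⁺

For [Sc(acac)₂]⁺: Each acetylacetonate is −1; balancing the +1 overall charge requires Sc(III). Group 3 minus oxidation state 3 gives a d⁰ configuration. A d⁰ ion has no crystal-field stabilisation preference between square planar and tetrahedral, so four ligands adopt the sterically favoured tetrahedral geometry. → tetrahedral.
For [Ni(PPh₃)₄]²⁺: Summing ligand charges against the +2 overall charge gives an oxidation state of +2 for nickel. Group 10 minus oxidation state 2 gives a d⁸ configuration. Triphenylphosphine is a strong-field ligand (high in the spectrochemical series). A 3d d⁸ ion with strong-field ligands gains enough CFSE to favour square planar over tetrahedral. → square planar.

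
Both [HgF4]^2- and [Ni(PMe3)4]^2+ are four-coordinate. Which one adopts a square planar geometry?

For [HgF4]^2-: Each fluoride is −1; balancing the −2 overall charge requires Hg(II). Group 12 minus oxidation state 2 gives a d¹⁰ configuration. A d¹⁰ ion has no crystal-field stabilisation preference between square planar and tetrahedral, so four ligands adopt the sterically favoured tetrahedral geometry. → tetrahedral.
For [Ni(PMe3)4]^2+: Summing ligand charges against the +2 overall charge gives an oxidation state of +2 for nickel. Nickel is a group-10 element; Ni(II) is therefore d⁸. Trimethylphosphine is a strong-field ligand (high in the spectrochemical series). A 3d d⁸ ion with strong-field ligands gains enough CFSE to favour square planar over tetrahedral. → square planar.

[Ni(PMe3)4]^2+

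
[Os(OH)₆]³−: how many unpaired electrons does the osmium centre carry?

Ligand charges: each hydroxide is −1. With an overall charge of −3 the osmium centre must be in the +3 oxidation state.
Os sits in group 8, so the d-electron count is 8 − 3 = 5.
The spin state decides the count: a 5d ion has a large Δₒ and is invariably low-spin.
An octahedral low-spin d⁵ ion is t₂g⁵e_g⁰, giving 1 unpaired electron.

1 unpaired electron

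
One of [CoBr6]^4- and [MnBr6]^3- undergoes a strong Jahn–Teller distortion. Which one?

[MnBr6]^3-

[CoBr6]^4-: Summing ligand charges against the −4 overall charge gives an oxidation state of +2 for cobalt. Group 9 minus oxidation state 2 gives a d⁷ configuration. Bromide is a weak-field ligand for a first-row metal, so the complex is high-spin. The d⁷ configuration leaves the e_g set evenly filled (or empty) — no strong Jahn–Teller driving force.
[MnBr6]^3-: Summing ligand charges against the −3 overall charge gives an oxidation state of +3 for manganese. Group 7 minus oxidation state 3 gives a d⁴ configuration. Bromide is a weak-field ligand for a first-row metal, so the complex is high-spin. The t₂g³e_g¹ (high-spin) configuration has an unevenly filled e_g set; the Jahn–Teller theorem predicts a tetragonal distortion (typically axial elongation) to lift the degeneracy.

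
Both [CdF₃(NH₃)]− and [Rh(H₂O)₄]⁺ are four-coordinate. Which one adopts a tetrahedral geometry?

[CdF₃(NH₃)]−

For [CdF₃(NH₃)]−: Ligand charges: each fluoride is −1; ammonia is neutral. With an overall charge of −1 the cadmium centre must be in the +2 oxidation state. Cd sits in group 12, so the d-electron count is 12 − 2 = 10. A d¹⁰ ion has no crystal-field stabilisation preference between square planar and tetrahedral, so four ligands adopt the sterically favoured tetrahedral geometry. → tetrahedral.
For [Rh(H₂O)₄]⁺: Water is neutral; balancing the +1 overall charge requires Rh(I). Group 9 minus oxidation state 1 gives a d⁸ configuration. A 4d d⁸ ion has a large crystal-field splitting; square planar leaves the high-energy d_{x²−y²} orbital empty and maximises CFSE. → square planar.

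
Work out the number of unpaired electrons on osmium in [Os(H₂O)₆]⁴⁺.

2

Water is neutral; balancing the +4 overall charge requires Os(IV).
Osmium is a group-8 element; Os(IV) is therefore d⁴.
The spin state decides the count: a 5d ion has a large Δₒ and is invariably low-spin.
An octahedral low-spin d⁴ ion is t₂g⁴e_g⁰, giving 2 unpaired electrons.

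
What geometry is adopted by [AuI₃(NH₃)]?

Summing ligand charges against the 0 overall charge gives an oxidation state of +3 for gold.
Group 11 minus oxidation state 3 gives a d⁸ configuration.
With 4 monodentate ligands the coordination number is 4.
A 5d d⁸ ion has a large crystal-field splitting; square planar leaves the high-energy d_{x²−y²} orbital empty and maximises CFSE.

square planar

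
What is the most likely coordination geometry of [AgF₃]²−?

trigonal planar

Each fluoride is −1; balancing the −2 overall charge requires Ag(I).
Group 11 minus oxidation state 1 gives a d¹⁰ configuration.
With 3 monodentate ligands the coordination number is 3.
Three ligands around a d¹⁰ centre minimise repulsion in a trigonal-planar arrangement.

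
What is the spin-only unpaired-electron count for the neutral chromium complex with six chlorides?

Summing ligand charges against the 0 overall charge gives an oxidation state of +6 for chromium.
Cr sits in group 6, so the d-electron count is 6 − 6 = 0.
In an octahedral field the d⁰ configuration is t₂g⁰e_g⁰, giving 0 unpaired electrons.

0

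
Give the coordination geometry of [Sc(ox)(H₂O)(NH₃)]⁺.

Summing ligand charges against the +1 overall charge gives an oxidation state of +3 for scandium.
Group 3 minus oxidation state 3 gives a d⁰ configuration.
Counting donor atoms: 1×oxalate (bidentate) → 2 donors; 1×water (monodentate) → 1 donor; 1×ammonia (monodentate) → 1 donor. Coordination number = 4.
A d⁰ ion has no crystal-field stabilisation preference between square planar and tetrahedral, so four ligands adopt the sterically favoured tetrahedral geometry.

tetrahedral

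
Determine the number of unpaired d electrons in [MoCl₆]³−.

3

Summing ligand charges against the −3 overall charge gives an oxidation state of +3 for molybdenum.
Mo sits in group 6, so the d-electron count is 6 − 3 = 3.
In an octahedral field the d³ configuration is t₂g³e_g⁰ (only one arrangement possible), giving 3 unpaired electrons.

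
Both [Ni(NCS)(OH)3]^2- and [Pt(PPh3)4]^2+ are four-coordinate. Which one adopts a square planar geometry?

For [Ni(NCS)(OH)3]^2-: Each isothiocyanate is −1; each hydroxide is −1; balancing the −2 overall charge requires Ni(II). Group 10 minus oxidation state 2 gives a d⁸ configuration. Hydroxide and isothiocyanate are weak-field ligands. With weak-field ligands the CFSE gain from square planar is small, so a 3d d⁸ ion takes the sterically preferred tetrahedral geometry. → tetrahedral.
For [Pt(PPh3)4]^2+: Ligand charges: triphenylphosphine is neutral. With an overall charge of +2 the platinum centre must be in the +2 oxidation state. Group 10 minus oxidation state 2 gives a d⁸ configuration. A 5d d⁸ ion has a large crystal-field splitting; square planar leaves the high-energy d_{x²−y²} orbital empty and maximises CFSE. → square planar.

[Pt(PPh3)4]^2+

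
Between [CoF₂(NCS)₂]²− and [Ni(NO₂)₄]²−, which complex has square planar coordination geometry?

[Ni(NO₂)₄]²−

For [CoF₂(NCS)₂]²−: Ligand charges: each fluoride is −1; each isothiocyanate is −1. With an overall charge of −2 the cobalt centre must be in the +2 oxidation state. Cobalt is a group-9 element; Co(II) is therefore d⁷. For a high-spin 3d d⁷ ion with weak-field ligands the small Δₜ gives little square-planar CFSE advantage, so four ligands adopt the sterically favoured tetrahedral geometry. → tetrahedral.
For [Ni(NO₂)₄]²−: Summing ligand charges against the −2 overall charge gives an oxidation state of +2 for nickel. Nickel is a group-10 element; Ni(II) is therefore d⁸. Nitro (N-bound nitrite) is a strong-field ligand (high in the spectrochemical series). A 3d d⁸ ion with strong-field ligands gains enough CFSE to favour square planar over tetrahedral. → square planar.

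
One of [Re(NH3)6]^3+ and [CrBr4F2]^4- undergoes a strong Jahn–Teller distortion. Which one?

[CrBr4F2]^4-

[Re(NH3)6]^3+: Summing ligand charges against the +3 overall charge gives an oxidation state of +3 for rhenium. Rhenium is a group-7 element; Re(III) is therefore d⁴. A 5d ion has a large Δₒ and is invariably low-spin. The d⁴ configuration leaves the e_g set evenly filled (or empty) — no strong Jahn–Teller driving force.
[CrBr4F2]^4-: Summing ligand charges against the −4 overall charge gives an oxidation state of +2 for chromium. Group 6 minus oxidation state 2 gives a d⁴ configuration. Bromide and fluoride are weak-field ligands for a first-row metal, so the complex is high-spin. The t₂g³e_g¹ (high-spin) configuration has an unevenly filled e_g set; the Jahn–Teller theorem predicts a tetragonal distortion (typically axial elongation) to lift the degeneracy.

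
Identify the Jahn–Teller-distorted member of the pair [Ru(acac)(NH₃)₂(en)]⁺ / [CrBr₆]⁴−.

[Ru(acac)(NH₃)₂(en)]⁺: Summing ligand charges against the +1 overall charge gives an oxidation state of +2 for ruthenium. Group 8 minus oxidation state 2 gives a d⁶ configuration. A 4d ion has a large Δₒ and is invariably low-spin. The d⁶ configuration leaves the e_g set evenly filled (or empty) — no strong Jahn–Teller driving force.
[CrBr₆]⁴−: Summing ligand charges against the −4 overall charge gives an oxidation state of +2 for chromium. Chromium is a group-6 element; Cr(II) is therefore d⁴. Bromide is a weak-field ligand for a first-row metal, so the complex is high-spin. The t₂g³e_g¹ (high-spin) configuration has an unevenly filled e_g set; the Jahn–Teller theorem predicts a tetragonal distortion (typically axial elongation) to lift the degeneracy.

[CrBr₆]⁴−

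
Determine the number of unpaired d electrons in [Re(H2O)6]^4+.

3 unpaired electrons

Water is neutral; balancing the +4 overall charge requires Re(IV).
Group 7 minus oxidation state 4 gives a d³ configuration.
In an octahedral field the d³ configuration is t₂g³e_g⁰ (only one arrangement possible), giving 3 unpaired electrons.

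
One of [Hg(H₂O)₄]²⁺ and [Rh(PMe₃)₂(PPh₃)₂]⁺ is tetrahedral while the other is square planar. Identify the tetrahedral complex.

For [Hg(H₂O)₄]²⁺: Water is neutral; balancing the +2 overall charge requires Hg(II). Hg sits in group 12, so the d-electron count is 12 − 2 = 10. A d¹⁰ ion has no crystal-field stabilisation preference between square planar and tetrahedral, so four ligands adopt the sterically favoured tetrahedral geometry. → tetrahedral.
For [Rh(PMe₃)₂(PPh₃)₂]⁺: Ligand charges: trimethylphosphine is neutral; triphenylphosphine is neutral. With an overall charge of +1 the rhodium centre must be in the +1 oxidation state. Rh sits in group 9, so the d-electron count is 9 − 1 = 8. A 4d d⁸ ion has a large crystal-field splitting; square planar leaves the high-energy d_{x²−y²} orbital empty and maximises CFSE. → square planar.

[Hg(H₂O)₄]²⁺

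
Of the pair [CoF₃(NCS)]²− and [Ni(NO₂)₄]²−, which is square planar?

For [CoF₃(NCS)]²−: Ligand charges: each fluoride is −1; each isothiocyanate is −1. With an overall charge of −2 the cobalt centre must be in the +2 oxidation state. Group 9 minus oxidation state 2 gives a d⁷ configuration. For a high-spin 3d d⁷ ion with weak-field ligands the small Δₜ gives little square-planar CFSE advantage, so four ligands adopt the sterically favoured tetrahedral geometry. → tetrahedral.
For [Ni(NO₂)₄]²−: Summing ligand charges against the −2 overall charge gives an oxidation state of +2 for nickel. Ni sits in group 10, so the d-electron count is 10 − 2 = 8. Nitro (N-bound nitrite) is a strong-field ligand (high in the spectrochemical series). A 3d d⁸ ion with strong-field ligands gains enough CFSE to favour square planar over tetrahedral. → square planar.

[Ni(NO₂)₄]²−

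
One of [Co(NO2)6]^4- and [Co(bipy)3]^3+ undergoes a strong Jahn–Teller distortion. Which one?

[Co(NO2)6]^4-

[Co(NO2)6]^4-: Each nitro (N-bound nitrite) is −1; balancing the −4 overall charge requires Co(II). Cobalt is a group-9 element; Co(II) is therefore d⁷. Nitro (N-bound nitrite) is a strong-field ligand (high in the spectrochemical series) for a first-row metal, so the complex is low-spin. The t₂g⁶e_g¹ (low-spin) configuration has an unevenly filled e_g set; the Jahn–Teller theorem predicts a tetragonal distortion (typically axial elongation) to lift the degeneracy.
[Co(bipy)3]^3+: Ligand charges: 2,2′-bipyridine is neutral. With an overall charge of +3 the cobalt centre must be in the +3 oxidation state. Co sits in group 9, so the d-electron count is 9 − 3 = 6. Co(III) has an exceptionally large octahedral splitting and is low-spin with essentially every ligand except fluoride. The d⁶ configuration leaves the e_g set evenly filled (or empty) — no strong Jahn–Teller driving force.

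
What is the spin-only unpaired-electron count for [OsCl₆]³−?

1 unpaired electron

Each chloride is −1; balancing the −3 overall charge requires Os(III).
Osmium is a group-8 element; Os(III) is therefore d⁵.
The spin state decides the count: a 5d ion has a large Δₒ and is invariably low-spin.
An octahedral low-spin d⁵ ion is t₂g⁵e_g⁰, giving 1 unpaired electron.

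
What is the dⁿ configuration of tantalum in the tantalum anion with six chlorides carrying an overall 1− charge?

Ligand charges: each chloride is −1. With an overall charge of −1 the tantalum centre must be in the +5 oxidation state.
Tantalum is a group-5 element; Ta(V) is therefore d⁰.

d⁰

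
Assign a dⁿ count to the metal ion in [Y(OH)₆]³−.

d⁰

Summing ligand charges against the −3 overall charge gives an oxidation state of +3 for yttrium.
Yttrium is a group-3 element; Y(III) is therefore d⁰.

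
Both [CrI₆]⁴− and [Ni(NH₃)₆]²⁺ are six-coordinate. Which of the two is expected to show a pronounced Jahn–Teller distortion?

[CrI₆]⁴−: Summing ligand charges against the −4 overall charge gives an oxidation state of +2 for chromium. Cr sits in group 6, so the d-electron count is 6 − 2 = 4. Iodide is a weak-field ligand for a first-row metal, so the complex is high-spin. The t₂g³e_g¹ (high-spin) configuration has an unevenly filled e_g set; the Jahn–Teller theorem predicts a tetragonal distortion (typically axial elongation) to lift the degeneracy.
[Ni(NH₃)₆]²⁺: Summing ligand charges against the +2 overall charge gives an oxidation state of +2 for nickel. Group 10 minus oxidation state 2 gives a d⁸ configuration. The d⁸ configuration leaves the e_g set evenly filled (or empty) — no strong Jahn–Teller driving force.

[CrI₆]⁴−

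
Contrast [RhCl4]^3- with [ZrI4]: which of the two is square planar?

For [RhCl4]^3-: Ligand charges: each chloride is −1. With an overall charge of −3 the rhodium centre must be in the +1 oxidation state. Group 9 minus oxidation state 1 gives a d⁸ configuration. A 4d d⁸ ion has a large crystal-field splitting; square planar leaves the high-energy d_{x²−y²} orbital empty and maximises CFSE. → square planar.
For [ZrI4]: Ligand charges: each iodide is −1. With an overall charge of 0 the zirconium centre must be in the +4 oxidation state. Zirconium is a group-4 element; Zr(IV) is therefore d⁰. A d⁰ ion has no crystal-field stabilisation preference between square planar and tetrahedral, so four ligands adopt the sterically favoured tetrahedral geometry. → tetrahedral.

[RhCl4]^3-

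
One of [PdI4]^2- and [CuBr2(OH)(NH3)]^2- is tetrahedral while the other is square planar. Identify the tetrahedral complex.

[CuBr2(OH)(NH3)]^2-

For [PdI4]^2-: Summing ligand charges against the −2 overall charge gives an oxidation state of +2 for palladium. Pd sits in group 10, so the d-electron count is 10 − 2 = 8. A 4d d⁸ ion has a large crystal-field splitting; square planar leaves the high-energy d_{x²−y²} orbital empty and maximises CFSE. → square planar.
For [CuBr2(OH)(NH3)]^2-: Summing ligand charges against the −2 overall charge gives an oxidation state of +1 for copper. Group 11 minus oxidation state 1 gives a d¹⁰ configuration. A d¹⁰ ion has no crystal-field stabilisation preference between square planar and tetrahedral, so four ligands adopt the sterically favoured tetrahedral geometry. → tetrahedral.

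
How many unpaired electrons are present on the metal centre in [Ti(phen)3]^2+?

2

1,10-phenanthroline is neutral; balancing the +2 overall charge requires Ti(II).
Ti sits in group 4, so the d-electron count is 4 − 2 = 2.
Counting donor atoms: 3×1,10-phenanthroline (bidentate) → 6 donors. Coordination number = 6.
In an octahedral field the d² configuration is t₂g²e_g⁰ (only one arrangement possible), giving 2 unpaired electrons.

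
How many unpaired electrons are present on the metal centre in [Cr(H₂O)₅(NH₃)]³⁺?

Ligand charges: water is neutral; ammonia is neutral. With an overall charge of +3 the chromium centre must be in the +3 oxidation state.
Group 6 minus oxidation state 3 gives a d³ configuration.
In an octahedral field the d³ configuration is t₂g³e_g⁰ (only one arrangement possible), giving 3 unpaired electrons.

3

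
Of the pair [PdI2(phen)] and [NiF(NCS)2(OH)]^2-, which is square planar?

[PdI2(phen)]

For [PdI2(phen)]: Ligand charges: each iodide is −1; 1,10-phenanthroline is neutral. With an overall charge of 0 the palladium centre must be in the +2 oxidation state. Pd sits in group 10, so the d-electron count is 10 − 2 = 8. A 4d d⁸ ion has a large crystal-field splitting; square planar leaves the high-energy d_{x²−y²} orbital empty and maximises CFSE. → square planar.
For [NiF(NCS)2(OH)]^2-: Summing ligand charges against the −2 overall charge gives an oxidation state of +2 for nickel. Group 10 minus oxidation state 2 gives a d⁸ configuration. Fluoride, hydroxide, and isothiocyanate are weak-field ligands. With weak-field ligands the CFSE gain from square planar is small, so a 3d d⁸ ion takes the sterically preferred tetrahedral geometry. → tetrahedral.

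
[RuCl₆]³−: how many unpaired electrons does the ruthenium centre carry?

1

Ligand charges: each chloride is −1. With an overall charge of −3 the ruthenium centre must be in the +3 oxidation state.
Group 8 minus oxidation state 3 gives a d⁵ configuration.
The spin state decides the count: a 4d ion has a large Δₒ and is invariably low-spin.
An octahedral low-spin d⁵ ion is t₂g⁵e_g⁰, giving 1 unpaired electron.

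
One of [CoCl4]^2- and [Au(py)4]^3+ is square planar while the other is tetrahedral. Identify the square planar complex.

[Au(py)4]^3+

For [CoCl4]^2-: Ligand charges: each chloride is −1. With an overall charge of −2 the cobalt centre must be in the +2 oxidation state. Co sits in group 9, so the d-electron count is 9 − 2 = 7. For a high-spin 3d d⁷ ion with weak-field ligands the small Δₜ gives little square-planar CFSE advantage, so four ligands adopt the sterically favoured tetrahedral geometry. → tetrahedral.
For [Au(py)4]^3+: Summing ligand charges against the +3 overall charge gives an oxidation state of +3 for gold. Gold is a group-11 element; Au(III) is therefore d⁸. A 5d d⁸ ion has a large crystal-field splitting; square planar leaves the high-energy d_{x²−y²} orbital empty and maximises CFSE. → square planar.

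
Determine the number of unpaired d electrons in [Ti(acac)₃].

1

Each acetylacetonate is −1; balancing the 0 overall charge requires Ti(III).
Group 4 minus oxidation state 3 gives a d¹ configuration.
Counting donor atoms: 3×acetylacetonate (bidentate) → 6 donors. Coordination number = 6.
In an octahedral field the d¹ configuration is t₂g¹e_g⁰ (only one arrangement possible), giving 1 unpaired electron.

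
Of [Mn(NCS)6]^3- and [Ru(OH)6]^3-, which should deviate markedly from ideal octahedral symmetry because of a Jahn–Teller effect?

[Mn(NCS)6]^3-: Ligand charges: each isothiocyanate is −1. With an overall charge of −3 the manganese centre must be in the +3 oxidation state. Mn sits in group 7, so the d-electron count is 7 − 3 = 4. Isothiocyanate is a weak-field ligand for a first-row metal, so the complex is high-spin. The t₂g³e_g¹ (high-spin) configuration has an unevenly filled e_g set; the Jahn–Teller theorem predicts a tetragonal distortion (typically axial elongation) to lift the degeneracy.
[Ru(OH)6]^3-: Ligand charges: each hydroxide is −1. With an overall charge of −3 the ruthenium centre must be in the +3 oxidation state. Ru sits in group 8, so the d-electron count is 8 − 3 = 5. A 4d ion has a large Δₒ and is invariably low-spin. The d⁵ configuration leaves the e_g set evenly filled (or empty) — no strong Jahn–Teller driving force.

[Mn(NCS)6]^3-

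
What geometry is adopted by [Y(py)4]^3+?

Ligand charges: pyridine is neutral. With an overall charge of +3 the yttrium centre must be in the +3 oxidation state.
Yttrium is a group-3 element; Y(III) is therefore d⁰.
Coordination number: 4.
A d⁰ ion has no crystal-field stabilisation preference between square planar and tetrahedral, so four ligands adopt the sterically favoured tetrahedral geometry.

tetrahedral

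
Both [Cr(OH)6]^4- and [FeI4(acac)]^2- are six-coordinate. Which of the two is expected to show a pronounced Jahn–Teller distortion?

[Cr(OH)6]^4-: Summing ligand charges against the −4 overall charge gives an oxidation state of +2 for chromium. Cr sits in group 6, so the d-electron count is 6 − 2 = 4. Hydroxide is a weak-field ligand for a first-row metal, so the complex is high-spin. The t₂g³e_g¹ (high-spin) configuration has an unevenly filled e_g set; the Jahn–Teller theorem predicts a tetragonal distortion (typically axial elongation) to lift the degeneracy.
[FeI4(acac)]^2-: Summing ligand charges against the −2 overall charge gives an oxidation state of +3 for iron. Iron is a group-8 element; Fe(III) is therefore d⁵. Acetylacetonate and iodide are weak-field ligands for a first-row metal, so the complex is high-spin. The d⁵ configuration leaves the e_g set evenly filled (or empty) — no strong Jahn–Teller driving force.

[Cr(OH)6]^4-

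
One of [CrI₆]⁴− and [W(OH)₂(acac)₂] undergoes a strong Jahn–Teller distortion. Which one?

[CrI₆]⁴−: Ligand charges: each iodide is −1. With an overall charge of −4 the chromium centre must be in the +2 oxidation state. Cr sits in group 6, so the d-electron count is 6 − 2 = 4. Iodide is a weak-field ligand for a first-row metal, so the complex is high-spin. The t₂g³e_g¹ (high-spin) configuration has an unevenly filled e_g set; the Jahn–Teller theorem predicts a tetragonal distortion (typically axial elongation) to lift the degeneracy.
[W(OH)₂(acac)₂]: Ligand charges: each hydroxide is −1; each acetylacetonate is −1. With an overall charge of 0 the tungsten centre must be in the +4 oxidation state. Group 6 minus oxidation state 4 gives a d² configuration. The d² configuration leaves the e_g set evenly filled (or empty) — no strong Jahn–Teller driving force.

[CrI₆]⁴−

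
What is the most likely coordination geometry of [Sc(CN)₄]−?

Each cyanide is −1; balancing the −1 overall charge requires Sc(III).
Sc sits in group 3, so the d-electron count is 3 − 3 = 0.
Coordination number: 4.
A d⁰ ion has no crystal-field stabilisation preference between square planar and tetrahedral, so four ligands adopt the sterically favoured tetrahedral geometry.

tetrahedral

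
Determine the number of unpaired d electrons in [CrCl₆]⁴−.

4

Summing ligand charges against the −4 overall charge gives an oxidation state of +2 for chromium.
Chromium is a group-6 element; Cr(II) is therefore d⁴.
The spin state decides the count: Chloride is a weak-field ligand for a first-row metal, so the complex is high-spin.
An octahedral high-spin d⁴ ion is t₂g³e_g¹, giving 4 unpaired electrons.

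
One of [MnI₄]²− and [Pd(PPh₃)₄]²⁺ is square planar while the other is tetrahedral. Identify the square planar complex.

[Pd(PPh₃)₄]²⁺

For [MnI₄]²−: Each iodide is −1; balancing the −2 overall charge requires Mn(II). Manganese is a group-7 element; Mn(II) is therefore d⁵. A high-spin d⁵ ion has zero CFSE in either geometry, so four ligands adopt the sterically favoured tetrahedral geometry. → tetrahedral.
For [Pd(PPh₃)₄]²⁺: Triphenylphosphine is neutral; balancing the +2 overall charge requires Pd(II). Group 10 minus oxidation state 2 gives a d⁸ configuration. A 4d d⁸ ion has a large crystal-field splitting; square planar leaves the high-energy d_{x²−y²} orbital empty and maximises CFSE. → square planar.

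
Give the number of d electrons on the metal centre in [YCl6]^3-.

Each chloride is −1; balancing the −3 overall charge requires Y(III).
Y sits in group 3, so the d-electron count is 3 − 3 = 0.

d⁰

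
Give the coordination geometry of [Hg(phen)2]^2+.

tetrahedral

Ligand charges: 1,10-phenanthroline is neutral. With an overall charge of +2 the mercury centre must be in the +2 oxidation state.
Hg sits in group 12, so the d-electron count is 12 − 2 = 10.
Counting donor atoms: 2×1,10-phenanthroline (bidentate) → 4 donors. Coordination number = 4.
A d¹⁰ ion has no crystal-field stabilisation preference between square planar and tetrahedral, so four ligands adopt the sterically favoured tetrahedral geometry.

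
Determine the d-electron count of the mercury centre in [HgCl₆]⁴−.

Summing ligand charges against the −4 overall charge gives an oxidation state of +2 for mercury.
Hg sits in group 12, so the d-electron count is 12 − 2 = 10.

d10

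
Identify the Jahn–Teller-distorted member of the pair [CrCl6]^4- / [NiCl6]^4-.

[CrCl6]^4-

[CrCl6]^4-: Each chloride is −1; balancing the −4 overall charge requires Cr(II). Chromium is a group-6 element; Cr(II) is therefore d⁴. Chloride is a weak-field ligand for a first-row metal, so the complex is high-spin. The t₂g³e_g¹ (high-spin) configuration has an unevenly filled e_g set; the Jahn–Teller theorem predicts a tetragonal distortion (typically axial elongation) to lift the degeneracy.
[NiCl6]^4-: Each chloride is −1; balancing the −4 overall charge requires Ni(II). Nickel is a group-10 element; Ni(II) is therefore d⁸. The d⁸ configuration leaves the e_g set evenly filled (or empty) — no strong Jahn–Teller driving force.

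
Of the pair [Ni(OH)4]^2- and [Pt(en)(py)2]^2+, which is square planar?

[Pt(en)(py)2]^2+

For [Ni(OH)4]^2-: Summing ligand charges against the −2 overall charge gives an oxidation state of +2 for nickel. Nickel is a group-10 element; Ni(II) is therefore d⁸. Hydroxide is a weak-field ligand. With weak-field ligands the CFSE gain from square planar is small, so a 3d d⁸ ion takes the sterically preferred tetrahedral geometry. → tetrahedral.
For [Pt(en)(py)2]^2+: Summing ligand charges against the +2 overall charge gives an oxidation state of +2 for platinum. Platinum is a group-10 element; Pt(II) is therefore d⁸. A 5d d⁸ ion has a large crystal-field splitting; square planar leaves the high-energy d_{x²−y²} orbital empty and maximises CFSE. → square planar.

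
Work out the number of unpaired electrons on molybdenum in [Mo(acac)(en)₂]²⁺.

Summing ligand charges against the +2 overall charge gives an oxidation state of +3 for molybdenum.
Molybdenum is a group-6 element; Mo(III) is therefore d³.
Counting donor atoms: 1×acetylacetonate (bidentate) → 2 donors; 2×ethylenediamine (bidentate) → 4 donors. Coordination number = 6.
In an octahedral field the d³ configuration is t₂g³e_g⁰ (only one arrangement possible), giving 3 unpaired electrons.

3 unpaired electrons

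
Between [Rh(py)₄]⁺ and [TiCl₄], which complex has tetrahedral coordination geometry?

[TiCl₄]

For [Rh(py)₄]⁺: Pyridine is neutral; balancing the +1 overall charge requires Rh(I). Rhodium is a group-9 element; Rh(I) is therefore d⁸. A 4d d⁸ ion has a large crystal-field splitting; square planar leaves the high-energy d_{x²−y²} orbital empty and maximises CFSE. → square planar.
For [TiCl₄]: Summing ligand charges against the 0 overall charge gives an oxidation state of +4 for titanium. Ti sits in group 4, so the d-electron count is 4 − 4 = 0. A d⁰ ion has no crystal-field stabilisation preference between square planar and tetrahedral, so four ligands adopt the sterically favoured tetrahedral geometry. → tetrahedral.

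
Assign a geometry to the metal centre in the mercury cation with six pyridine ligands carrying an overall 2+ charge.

octahedral

Pyridine is neutral; balancing the +2 overall charge requires Hg(II).
Hg sits in group 12, so the d-electron count is 12 − 2 = 10.
Coordination number: 6.
Six donors around a single metal centre give an octahedral coordination sphere.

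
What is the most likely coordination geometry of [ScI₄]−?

Summing ligand charges against the −1 overall charge gives an oxidation state of +3 for scandium.
Group 3 minus oxidation state 3 gives a d⁰ configuration.
Coordination number: 4.
A d⁰ ion has no crystal-field stabilisation preference between square planar and tetrahedral, so four ligands adopt the sterically favoured tetrahedral geometry.

tetrahedral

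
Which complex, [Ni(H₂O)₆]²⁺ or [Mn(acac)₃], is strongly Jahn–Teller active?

[Ni(H₂O)₆]²⁺: Water is neutral; balancing the +2 overall charge requires Ni(II). Ni sits in group 10, so the d-electron count is 10 − 2 = 8. The d⁸ configuration leaves the e_g set evenly filled (or empty) — no strong Jahn–Teller driving force.
[Mn(acac)₃]: Summing ligand charges against the 0 overall charge gives an oxidation state of +3 for manganese. Manganese is a group-7 element; Mn(III) is therefore d⁴. Acetylacetonate is a weak-field ligand for a first-row metal, so the complex is high-spin. The t₂g³e_g¹ (high-spin) configuration has an unevenly filled e_g set; the Jahn–Teller theorem predicts a tetragonal distortion (typically axial elongation) to lift the degeneracy.

[Mn(acac)₃]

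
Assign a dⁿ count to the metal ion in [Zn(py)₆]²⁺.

Summing ligand charges against the +2 overall charge gives an oxidation state of +2 for zinc.
Zn sits in group 12, so the d-electron count is 12 − 2 = 10.

d10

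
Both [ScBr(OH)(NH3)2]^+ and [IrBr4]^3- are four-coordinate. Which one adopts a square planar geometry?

[IrBr4]^3-

For [ScBr(OH)(NH3)2]^+: Summing ligand charges against the +1 overall charge gives an oxidation state of +3 for scandium. Group 3 minus oxidation state 3 gives a d⁰ configuration. A d⁰ ion has no crystal-field stabilisation preference between square planar and tetrahedral, so four ligands adopt the sterically favoured tetrahedral geometry. → tetrahedral.
For [IrBr4]^3-: Each bromide is −1; balancing the −3 overall charge requires Ir(I). Ir sits in group 9, so the d-electron count is 9 − 1 = 8. A 5d d⁸ ion has a large crystal-field splitting; square planar leaves the high-energy d_{x²−y²} orbital empty and maximises CFSE. → square planar.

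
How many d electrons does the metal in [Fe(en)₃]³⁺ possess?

d⁵

Ethylenediamine is neutral; balancing the +3 overall charge requires Fe(III).
Iron is a group-8 element; Fe(III) is therefore d⁵.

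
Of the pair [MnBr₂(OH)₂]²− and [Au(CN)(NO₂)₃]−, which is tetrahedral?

[MnBr₂(OH)₂]²−

For [MnBr₂(OH)₂]²−: Ligand charges: each bromide is −1; each hydroxide is −1. With an overall charge of −2 the manganese centre must be in the +2 oxidation state. Mn sits in group 7, so the d-electron count is 7 − 2 = 5. A high-spin d⁵ ion has zero CFSE in either geometry, so four ligands adopt the sterically favoured tetrahedral geometry. → tetrahedral.
For [Au(CN)(NO₂)₃]−: Each cyanide is −1; each nitro (N-bound nitrite) is −1; balancing the −1 overall charge requires Au(III). Group 11 minus oxidation state 3 gives a d⁸ configuration. A 5d d⁸ ion has a large crystal-field splitting; square planar leaves the high-energy d_{x²−y²} orbital empty and maximises CFSE. → square planar.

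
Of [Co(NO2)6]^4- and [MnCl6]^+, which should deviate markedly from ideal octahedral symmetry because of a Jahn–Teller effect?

[Co(NO2)6]^4-

[Co(NO2)6]^4-: Ligand charges: each nitro (N-bound nitrite) is −1. With an overall charge of −4 the cobalt centre must be in the +2 oxidation state. Group 9 minus oxidation state 2 gives a d⁷ configuration. Nitro (N-bound nitrite) is a strong-field ligand (high in the spectrochemical series) for a first-row metal, so the complex is low-spin. The t₂g⁶e_g¹ (low-spin) configuration has an unevenly filled e_g set; the Jahn–Teller theorem predicts a tetragonal distortion (typically axial elongation) to lift the degeneracy.
[MnCl6]^+: Each chloride is −1; balancing the +1 overall charge requires Mn(VII). Manganese is a group-7 element; Mn(VII) is therefore d⁰. The d⁰ configuration leaves the e_g set evenly filled (or empty) — no strong Jahn–Teller driving force.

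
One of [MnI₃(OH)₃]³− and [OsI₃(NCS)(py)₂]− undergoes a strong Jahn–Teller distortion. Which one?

[MnI₃(OH)₃]³−

[MnI₃(OH)₃]³−: Ligand charges: each iodide is −1; each hydroxide is −1. With an overall charge of −3 the manganese centre must be in the +3 oxidation state. Group 7 minus oxidation state 3 gives a d⁴ configuration. Hydroxide and iodide are weak-field ligands for a first-row metal, so the complex is high-spin. The t₂g³e_g¹ (high-spin) configuration has an unevenly filled e_g set; the Jahn–Teller theorem predicts a tetragonal distortion (typically axial elongation) to lift the degeneracy.
[OsI₃(NCS)(py)₂]−: Each iodide is −1; each isothiocyanate is −1; pyridine is neutral; balancing the −1 overall charge requires Os(III). Osmium is a group-8 element; Os(III) is therefore d⁵. A 5d ion has a large Δₒ and is invariably low-spin. The d⁵ configuration leaves the e_g set evenly filled (or empty) — no strong Jahn–Teller driving force.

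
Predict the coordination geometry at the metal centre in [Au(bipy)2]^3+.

Summing ligand charges against the +3 overall charge gives an oxidation state of +3 for gold.
Au sits in group 11, so the d-electron count is 11 − 3 = 8.
Counting donor atoms: 2×2,2′-bipyridine (bidentate) → 4 donors. Coordination number = 4.
A 5d d⁸ ion has a large crystal-field splitting; square planar leaves the high-energy d_{x²−y²} orbital empty and maximises CFSE.

square planar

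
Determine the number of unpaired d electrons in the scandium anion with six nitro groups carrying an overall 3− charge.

0

Ligand charges: each nitro (N-bound nitrite) is −1. With an overall charge of −3 the scandium centre must be in the +3 oxidation state.
Scandium is a group-3 element; Sc(III) is therefore d⁰.
In an octahedral field the d⁰ configuration is t₂g⁰e_g⁰, giving 0 unpaired electrons.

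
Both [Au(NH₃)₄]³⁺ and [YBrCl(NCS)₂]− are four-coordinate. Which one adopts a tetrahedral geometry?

[YBrCl(NCS)₂]−

For [Au(NH₃)₄]³⁺: Ammonia is neutral; balancing the +3 overall charge requires Au(III). Au sits in group 11, so the d-electron count is 11 − 3 = 8. A 5d d⁸ ion has a large crystal-field splitting; square planar leaves the high-energy d_{x²−y²} orbital empty and maximises CFSE. → square planar.
For [YBrCl(NCS)₂]−: Summing ligand charges against the −1 overall charge gives an oxidation state of +3 for yttrium. Yttrium is a group-3 element; Y(III) is therefore d⁰. A d⁰ ion has no crystal-field stabilisation preference between square planar and tetrahedral, so four ligands adopt the sterically favoured tetrahedral geometry. → tetrahedral.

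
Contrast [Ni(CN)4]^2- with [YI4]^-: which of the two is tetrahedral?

[YI4]^-

For [Ni(CN)4]^2-: Each cyanide is −1; balancing the −2 overall charge requires Ni(II). Nickel is a group-10 element; Ni(II) is therefore d⁸. Cyanide is a strong-field ligand (high in the spectrochemical series). A 3d d⁸ ion with strong-field ligands gains enough CFSE to favour square planar over tetrahedral. → square planar.
For [YI4]^-: Ligand charges: each iodide is −1. With an overall charge of −1 the yttrium centre must be in the +3 oxidation state. Y sits in group 3, so the d-electron count is 3 − 3 = 0. A d⁰ ion has no crystal-field stabilisation preference between square planar and tetrahedral, so four ligands adopt the sterically favoured tetrahedral geometry. → tetrahedral.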